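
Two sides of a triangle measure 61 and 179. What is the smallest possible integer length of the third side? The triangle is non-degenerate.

119

The third side must exceed |61 − 179| = 118.
The smallest integer above 118 is 119.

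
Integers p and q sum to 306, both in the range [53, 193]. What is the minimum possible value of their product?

Since p + q is fixed, pushing one of them to its bound minimizes the product.
At the endpoint p = 113, q = 306 − 113 = 193, so pq = 113 × 193 = 21809.

21809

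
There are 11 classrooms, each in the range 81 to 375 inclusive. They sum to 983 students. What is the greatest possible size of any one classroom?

Maximizing one value means minimizing the remaining 10.
The other 10 contribute at least 10 × 81 = 810, leaving at most 983 − 810 = 173.
Since 173 ≤ 375, this is achievable: one at 173 and 10 at 81.

173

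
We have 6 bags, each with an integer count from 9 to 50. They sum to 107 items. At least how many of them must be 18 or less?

1

If only k of them are at most 18, the other 6 − k are at least 19, so the total is at least (6 − k)·19 + k·9.
This is ≤ 107, so (6 − k)·19 + 9k ≤ 107, which gives k ≥ 1.
Exactly 1 works: 1 value at 9 and 5 at 19 total 104; raise one of the low values by 3 (still ≤ 18) to hit 107.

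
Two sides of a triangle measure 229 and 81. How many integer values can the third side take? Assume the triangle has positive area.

161

The triangle inequality gives |229 − 81| < c < 229 + 81, i.e. 148 < c < 310.
So c can be any integer from 149 to 309: 161 values.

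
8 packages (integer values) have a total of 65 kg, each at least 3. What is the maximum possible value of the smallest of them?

The average is 65/8 < 9, so some value is ≤ 8.
Equality holds with 7 values of 8 and 1 value of 9.

8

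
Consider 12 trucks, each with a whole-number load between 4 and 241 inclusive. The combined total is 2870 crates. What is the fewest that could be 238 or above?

7

Suppose at most 12 − j of them reach 238; then j values are ≤ 237 and the rest ≤ 241.
The total is then ≤ 237·j + 241·(12 − j) = 2892 − 4j. For this to be ≥ 2870 we need j ≤ 5, so at least 12 − 5 = 7 must reach 238.
Exactly 7 works: 7 values at 241 and 5 at 237 total 2872; lower one of the high values by 2 (still ≥ 238) to hit 2870.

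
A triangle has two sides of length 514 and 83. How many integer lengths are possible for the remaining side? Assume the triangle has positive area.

165

The triangle inequality gives |514 − 83| < c < 514 + 83, i.e. 431 < c < 597.
So c can be any integer from 432 to 596: 165 values.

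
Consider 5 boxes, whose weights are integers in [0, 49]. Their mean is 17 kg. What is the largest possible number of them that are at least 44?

1

The total is 5 × 17 = 85.
If k of the values are ≥ 44, the total is ≥ 44k + 0(5 − k).
Setting 44k + 0(5 − k) ≤ 85 gives 44k ≤ 85, so k ≤ 1.
k = 1 is achieved by 1 value at 44 and 4 at 0, total 44; add 41 to one value (staying below 44) to reach 85.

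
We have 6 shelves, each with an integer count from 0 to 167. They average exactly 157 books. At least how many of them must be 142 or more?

The total is 6 × 157 = 942.
Suppose at most 6 − j of them reach 142; then j values are ≤ 141 and the rest ≤ 167.
The total is then ≤ 141·j + 167·(6 − j) = 1002 − 26j. For this to be ≥ 942 we need j ≤ 2, so at least 6 − 2 = 4 must reach 142.
Exactly 4 works: 4 values at 167 and 2 at 141 total 950; lower one of the high values by 8 (still ≥ 142) to hit 942.

4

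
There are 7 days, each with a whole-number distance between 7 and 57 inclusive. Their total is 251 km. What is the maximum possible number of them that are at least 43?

Suppose k of them are at least 43. Those contribute at least 43 each and the other 7 − k at least 7 each.
So the total is at least 43k + 7(7 − k) = 49 + 36k. This must be ≤ 251, giving k ≤ 5.
k = 5 is achieved by 5 values at 43 and 2 at 7, total 229; add 22 to one value (staying below 43) to reach 251.

5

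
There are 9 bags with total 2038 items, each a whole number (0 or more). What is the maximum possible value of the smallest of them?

226

The 9 values sum to 2038, so their minimum is at most ⌊2038/9⌋ = 226.
Equality holds with 5 values of 226 and 4 values of 227.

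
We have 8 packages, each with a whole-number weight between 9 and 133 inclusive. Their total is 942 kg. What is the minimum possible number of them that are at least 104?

If only k of them are at least 104, the other 8 − k are at most 103, so the total is at most k·133 + (8 − k)·103.
This must reach 942, so k·133 + (8 − k)·103 ≥ 942, giving k ≥ 4.
Exactly 4 works: 4 values at 133 and 4 at 103 total 944; lower one of the high values by 2 (still ≥ 104) to hit 942.

4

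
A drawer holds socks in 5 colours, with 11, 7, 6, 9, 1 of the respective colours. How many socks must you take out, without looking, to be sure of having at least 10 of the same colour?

33

In the worst case you take as many as possible of each colour without reaching 10: 9 + 7 + 6 + 9 + 1 = 32.
The next one must give 10 of some colour, so 32 + 1 = 33.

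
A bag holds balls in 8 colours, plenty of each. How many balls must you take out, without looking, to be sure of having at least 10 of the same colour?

73

In the worst case you draw 9 of each of the 8 colours: 8 × 9 = 72.
One more forces 10 of some colour, so 72 + 1 = 73.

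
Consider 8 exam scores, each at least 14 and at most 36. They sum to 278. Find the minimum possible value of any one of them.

Minimizing one value means maximizing the remaining 7.
The other 7 contribute at most 7 × 36 = 252, leaving at least 278 − 252 = 26.
Since 26 ≥ 14, this is achievable: one at 26 and 7 at 36.

26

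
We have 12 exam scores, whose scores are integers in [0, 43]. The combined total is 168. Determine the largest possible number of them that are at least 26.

If k of the values are ≥ 26, the total is ≥ 26k + 0(12 − k).
Setting 26k + 0(12 − k) ≤ 168 gives 26k ≤ 168, so k ≤ 6.
k = 6 is achieved by 6 values at 26 and 6 at 0, total 156; add 12 to one value (staying below 26) to reach 168.

6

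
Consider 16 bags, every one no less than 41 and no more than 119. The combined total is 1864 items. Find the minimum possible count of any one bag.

79

To make one bag as small as possible, make the other 15 as large as possible.
The other 15 contribute at most 15 × 119 = 1785, leaving at least 1864 − 1785 = 79.
Since 79 ≥ 41, this is achievable: one at 79 and 15 at 119.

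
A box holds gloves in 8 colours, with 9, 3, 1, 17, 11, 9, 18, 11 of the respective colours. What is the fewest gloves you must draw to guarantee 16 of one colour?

75

In the worst case you take as many as possible of each colour without reaching 16: 9 + 3 + 1 + 15 + 11 + 9 + 15 + 11 = 74.
The next one must give 16 of some colour, so 74 + 1 = 75.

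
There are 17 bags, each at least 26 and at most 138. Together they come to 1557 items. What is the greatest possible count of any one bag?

To make one bag as large as possible, make the other 16 as small as possible.
The other 16 contribute at least 16 × 26 = 416, leaving at most 1557 − 416 = 1141.
But each bag is capped at 138, so the maximum is 138.
Achievable: one at 138 and the other 16 totalling 1419, which fits since 16 × 26 ≤ 1419 ≤ 16 × 138.

138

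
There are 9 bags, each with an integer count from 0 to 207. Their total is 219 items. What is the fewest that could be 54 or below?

6

If only k of them are at most 54, the other 9 − k are at least 55, so the total is at least (9 − k)·55 + k·0.
This is ≤ 219, so (9 − k)·55 + 0k ≤ 219, which gives k ≥ 6.
Exactly 6 works: 6 values at 0 and 3 at 55 total 165; raise one of the low values by 54 (still ≤ 54) to hit 219.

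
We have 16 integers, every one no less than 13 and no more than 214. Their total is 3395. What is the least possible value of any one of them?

Minimizing one value means maximizing the remaining 15.
The other 15 contribute at most 15 × 214 = 3210, leaving at least 3395 − 3210 = 185.
Since 185 ≥ 13, this is achievable: one at 185 and 15 at 214.

185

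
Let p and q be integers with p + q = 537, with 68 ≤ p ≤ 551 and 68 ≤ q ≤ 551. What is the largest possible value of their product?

For a fixed sum, the product pq is largest when p and q are as close as possible.
Taking p = 268 and q = 269 (both in [68, 551]) gives pq = 72092.

72092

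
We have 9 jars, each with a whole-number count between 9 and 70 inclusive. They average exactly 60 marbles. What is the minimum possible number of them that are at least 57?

3

The total is 9 × 60 = 540.
Suppose at most 9 − j of them reach 57; then j values are ≤ 56 and the rest ≤ 70.
The total is then ≤ 56·j + 70·(9 − j) = 630 − 14j. For this to be ≥ 540 we need j ≤ 6, so at least 9 − 6 = 3 must reach 57.
Exactly 3 works: 3 values at 70 and 6 at 56 total 546; lower one of the high values by 6 (still ≥ 57) to hit 540.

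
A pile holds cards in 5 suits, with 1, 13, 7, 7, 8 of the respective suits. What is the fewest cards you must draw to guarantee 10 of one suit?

In the worst case you take as many as possible of each suit without reaching 10: 1 + 9 + 7 + 7 + 8 = 32.
The next one must give 10 of some suit, so 32 + 1 = 33.

33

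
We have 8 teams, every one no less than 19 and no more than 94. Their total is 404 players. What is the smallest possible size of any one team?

19

To make one team as small as possible, make the other 7 as large as possible.
The other 7 can take up 7 × 94 = 658 ≥ 404 − 19, so one team can sit at its floor of 19.
Achievable: one at 19 and the other 7 totalling 385, which fits since 7 × 19 ≤ 385 ≤ 7 × 94.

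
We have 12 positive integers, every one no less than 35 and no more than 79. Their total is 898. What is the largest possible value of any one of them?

Maximizing one value means minimizing the remaining 11.
The other 11 contribute at least 11 × 35 = 385, leaving at most 898 − 385 = 513.
But each integer is capped at 79, so the maximum is 79.
Achievable: one at 79 and the other 11 totalling 819, which fits since 11 × 35 ≤ 819 ≤ 11 × 79.

79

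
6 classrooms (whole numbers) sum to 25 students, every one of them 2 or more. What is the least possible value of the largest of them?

Some value must be at least ⌈25/6⌉ = 5, since 6 × 4 = 24 < 25.
Taking 5 copies of 4 and 1 copy of 5 gives exactly 25, so 5 is attained.

5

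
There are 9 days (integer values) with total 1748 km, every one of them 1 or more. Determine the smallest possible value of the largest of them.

Some value must be at least ⌈1748/9⌉ = 195, since 9 × 194 = 1746 < 1748.
Taking 7 copies of 194 and 2 copies of 195 gives exactly 1748, so 195 is attained.

195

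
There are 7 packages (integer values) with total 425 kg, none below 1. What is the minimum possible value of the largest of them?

61

The average is 425/7 > 60, so not all 7 can be 60 or less; the largest is ≥ 61.
Achievable: 5 of them at 61 and 2 at 60 total 425.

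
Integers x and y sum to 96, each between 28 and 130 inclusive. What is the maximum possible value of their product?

For a fixed sum, the product xy is largest when x and y are as close as possible.
Taking x = 48 and y = 48 (both in [28, 130]) gives xy = 2304.

2304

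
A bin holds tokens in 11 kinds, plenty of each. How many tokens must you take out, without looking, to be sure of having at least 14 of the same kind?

144

In the worst case you draw 13 of each of the 11 kinds: 11 × 13 = 143.
One more forces 14 of some kind, so 143 + 1 = 144.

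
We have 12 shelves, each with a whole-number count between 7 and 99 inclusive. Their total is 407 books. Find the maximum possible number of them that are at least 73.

With k values at 73 or above and the rest at least 7, the sum is at least 84 + 66k.
Since the sum is 407, we need 66k ≤ 323, i.e. k ≤ 4.
k = 4 is achieved by 4 values at 73 and 8 at 7, total 348; add 59 to one value (staying below 73) to reach 407.

4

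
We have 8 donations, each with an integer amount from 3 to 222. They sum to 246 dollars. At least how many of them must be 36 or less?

Each value above 36 is at least 37, contributing at least 37 − 3 = 34 above the floor 3.
The sum exceeds the floor total 24 by 222, so at most ⌊222/34⌋ = 6 exceed 36, and at least 2 are ≤ 36.
Exactly 2 works: 2 values at 3 and 6 at 37 total 228; raise one of the low values by 18 (still ≤ 36) to hit 246.

2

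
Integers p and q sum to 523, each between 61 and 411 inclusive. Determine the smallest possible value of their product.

Since p + q is fixed, pushing one of them to its bound minimizes the product.
The extreme feasible split is p = 112, q = 411, giving pq = 46032.

46032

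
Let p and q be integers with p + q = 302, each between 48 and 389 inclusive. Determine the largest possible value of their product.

pq = p(302 − p) is maximized when p is as near 302/2 as the bounds allow.
Taking p = 151 and q = 151 (both in [48, 389]) gives pq = 22801.

22801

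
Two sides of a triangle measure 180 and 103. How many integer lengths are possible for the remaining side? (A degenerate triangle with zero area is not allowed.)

The triangle inequality gives |180 − 103| < c < 180 + 103, i.e. 77 < c < 283.
So c can be any integer from 78 to 282: 205 values.

205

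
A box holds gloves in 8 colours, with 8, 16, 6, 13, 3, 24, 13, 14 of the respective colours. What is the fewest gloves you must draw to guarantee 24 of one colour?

97

In the worst case you take as many as possible of each colour without reaching 24: 8 + 16 + 6 + 13 + 3 + 23 + 13 + 14 = 96.
The next one must give 24 of some colour, so 96 + 1 = 97.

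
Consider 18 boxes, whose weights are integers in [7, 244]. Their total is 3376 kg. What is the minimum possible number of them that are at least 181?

Suppose at most 18 − j of them reach 181; then j values are ≤ 180 and the rest ≤ 244.
The total is then ≤ 180·j + 244·(18 − j) = 4392 − 64j. For this to be ≥ 3376 we need j ≤ 15, so at least 18 − 15 = 3 must reach 181.
Exactly 3 works: 3 values at 244 and 15 at 180 total 3432; lower one of the high values by 56 (still ≥ 181) to hit 3376.

3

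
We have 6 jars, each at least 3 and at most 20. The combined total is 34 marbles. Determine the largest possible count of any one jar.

19

To make one jar as large as possible, make the other 5 as small as possible.
The other 5 contribute at least 5 × 3 = 15, leaving at most 34 − 15 = 19.
Since 19 ≤ 20, this is achievable: one at 19 and 5 at 3.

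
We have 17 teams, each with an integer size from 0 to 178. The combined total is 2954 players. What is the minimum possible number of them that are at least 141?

If only k of them are at least 141, the other 17 − k are at most 140, so the total is at most k·178 + (17 − k)·140.
This must reach 2954, so k·178 + (17 − k)·140 ≥ 2954, giving k ≥ 16.
Exactly 16 works: 16 values at 178 and 1 at 140 total 2988; lower one of the high values by 34 (still ≥ 141) to hit 2954.

16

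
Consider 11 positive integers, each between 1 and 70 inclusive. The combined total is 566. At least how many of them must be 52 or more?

Each value short of 52 is at most 51, costing at least 70 − 51 = 19 against the maximum total of 770.
We can afford to lose at most 770 − 566 = 204, so at most ⌊204/19⌋ = 10 fall short, and at least 1 are ≥ 52.
Exactly 1 works: 1 value at 70 and 10 at 51 total 580; lower one of the high values by 14 (still ≥ 52) to hit 566.

1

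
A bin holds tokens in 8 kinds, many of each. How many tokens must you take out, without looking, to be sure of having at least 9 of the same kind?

You could draw 8 of every kind without reaching 9 of any — 64 in all.
One more forces 9 of some kind, so 64 + 1 = 65.

65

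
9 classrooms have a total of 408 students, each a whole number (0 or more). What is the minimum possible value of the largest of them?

The average is 408/9 > 45, so not all 9 can be 45 or less; the largest is ≥ 46.
Taking 6 copies of 45 and 3 copies of 46 gives exactly 408, so 46 is attained.

46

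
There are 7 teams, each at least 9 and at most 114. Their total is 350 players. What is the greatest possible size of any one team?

114

Maximizing one value means minimizing the remaining 6.
The other 6 contribute at least 6 × 9 = 54, leaving at most 350 − 54 = 296.
But each team is capped at 114, so the maximum is 114.
Achievable: one at 114 and the other 6 totalling 236, which fits since 6 × 9 ≤ 236 ≤ 6 × 114.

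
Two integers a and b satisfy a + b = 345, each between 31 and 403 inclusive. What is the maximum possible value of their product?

29756

ab = a(345 − a) is maximized when a is as near 345/2 as the bounds allow.
Taking a = 172 and b = 173 (both in [31, 403]) gives ab = 29756.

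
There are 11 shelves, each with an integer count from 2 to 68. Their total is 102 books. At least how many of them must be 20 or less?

Each value above 20 is at least 21, contributing at least 21 − 2 = 19 above the floor 2.
The sum exceeds the floor total 22 by 80, so at most ⌊80/19⌋ = 4 exceed 20, and at least 7 are ≤ 20.
Exactly 7 works: 7 values at 2 and 4 at 21 total 98; raise one of the low values by 4 (still ≤ 20) to hit 102.

7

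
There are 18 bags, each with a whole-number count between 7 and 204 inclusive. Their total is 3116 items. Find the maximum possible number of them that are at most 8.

Suppose k of them are at most 8. Those contribute at most 8 each and the rest at most 204 each.
So the total is at most 8k + 204(18 − k) = 3672 − 196k. This must still be ≥ 3116, so k ≤ 2.
k = 2 is achieved by 2 values at 8 and 16 at 204, total 3280; lower one of the 204's by 164 (still > 8) to reach 3116.

2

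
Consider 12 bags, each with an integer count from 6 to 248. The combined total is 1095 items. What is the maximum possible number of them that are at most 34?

Each value at 34 or below falls at least 248 − 34 = 214 short of the ceiling 248.
The ceiling total is 12 × 248 = 2976, and we need 1095, so at most ⌊(2976 − 1095)/214⌋ = 8 can be that low.
k = 8 is achieved by 8 values at 34 and 4 at 248, total 1264; lower one of the 248's by 169 (still > 34) to reach 1095.

8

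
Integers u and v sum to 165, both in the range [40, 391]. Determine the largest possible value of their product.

6806

With u + v fixed, uv peaks when the two are closest together.
Taking u = 82 and v = 83 (both in [40, 391]) gives uv = 6806.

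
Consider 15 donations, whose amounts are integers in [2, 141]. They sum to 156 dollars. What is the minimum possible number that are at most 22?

9

If only k of them are at most 22, the other 15 − k are at least 23, so the total is at least (15 − k)·23 + k·2.
This is ≤ 156, so (15 − k)·23 + 2k ≤ 156, which gives k ≥ 9.
Exactly 9 works: 9 values at 2 and 6 at 23 total 156.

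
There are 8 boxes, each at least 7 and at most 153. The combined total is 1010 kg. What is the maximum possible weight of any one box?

To make one box as large as possible, make the other 7 as small as possible.
The other 7 contribute at least 7 × 7 = 49, leaving at most 1010 − 49 = 961.
But each box is capped at 153, so the maximum is 153.
Achievable: one at 153 and the other 7 totalling 857, which fits since 7 × 7 ≤ 857 ≤ 7 × 153.

153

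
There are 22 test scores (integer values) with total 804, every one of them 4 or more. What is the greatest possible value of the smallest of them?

36

The average is 804/22 < 37, so some value is ≤ 36.
Equality holds with 10 values of 36 and 12 values of 37.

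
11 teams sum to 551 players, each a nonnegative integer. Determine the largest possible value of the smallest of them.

50

The 11 values sum to 551, so their minimum is at most ⌊551/11⌋ = 50.
Taking 10 copies of 50 and 1 copy of 51 gives exactly 551, so 50 is attained.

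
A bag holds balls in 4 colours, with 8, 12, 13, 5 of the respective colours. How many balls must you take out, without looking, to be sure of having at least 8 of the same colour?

In the worst case you take as many as possible of each colour without reaching 8: 7 + 7 + 7 + 5 = 26.
The next one must give 8 of some colour, so 26 + 1 = 27.

27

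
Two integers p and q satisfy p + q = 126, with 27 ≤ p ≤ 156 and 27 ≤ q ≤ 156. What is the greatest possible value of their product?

For a fixed sum, the product pq is largest when p and q are as close as possible.
Taking p = 63 and q = 63 (both in [27, 156]) gives pq = 3969.

3969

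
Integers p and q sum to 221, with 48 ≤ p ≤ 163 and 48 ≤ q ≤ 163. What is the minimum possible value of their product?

9454

For a fixed sum, pq is smallest when p and q are as far apart as possible.
At the endpoint p = 58, q = 221 − 58 = 163, so pq = 58 × 163 = 9454.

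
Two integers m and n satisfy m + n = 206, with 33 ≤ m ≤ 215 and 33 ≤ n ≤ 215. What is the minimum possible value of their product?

mn = m(206 − m) is concave in m, so over [33, 173] it is minimized at an endpoint.
At the endpoint m = 33, n = 206 − 33 = 173, so mn = 33 × 173 = 5709.

5709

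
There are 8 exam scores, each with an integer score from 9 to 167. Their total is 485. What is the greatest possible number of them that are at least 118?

3

If k of the values are ≥ 118, the total is ≥ 118k + 9(8 − k).
Setting 118k + 9(8 − k) ≤ 485 gives 109k ≤ 413, so k ≤ 3.
k = 3 is achieved by 3 values at 118 and 5 at 9, total 399; add 86 to one value (staying below 118) to reach 485.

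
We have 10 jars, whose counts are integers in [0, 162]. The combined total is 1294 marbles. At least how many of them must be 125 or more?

2

Suppose at most 10 − j of them reach 125; then j values are ≤ 124 and the rest ≤ 162.
The total is then ≤ 124·j + 162·(10 − j) = 1620 − 38j. For this to be ≥ 1294 we need j ≤ 8, so at least 10 − 8 = 2 must reach 125.
Exactly 2 works: 2 values at 162 and 8 at 124 total 1316; lower one of the high values by 22 (still ≥ 125) to hit 1294.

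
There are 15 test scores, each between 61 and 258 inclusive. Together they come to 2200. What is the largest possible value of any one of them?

Maximizing one value means minimizing the remaining 14.
The other 14 contribute at least 14 × 61 = 854, leaving at most 2200 − 854 = 1346.
But each score is capped at 258, so the maximum is 258.
Achievable: one at 258 and the other 14 totalling 1942, which fits since 14 × 61 ≤ 1942 ≤ 14 × 258.

258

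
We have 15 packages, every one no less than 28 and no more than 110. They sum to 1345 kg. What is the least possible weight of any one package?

Minimizing one value means maximizing the remaining 14.
The other 14 can take up 14 × 110 = 1540 ≥ 1345 − 28, so one package can sit at its floor of 28.
Achievable: one at 28 and the other 14 totalling 1317, which fits since 14 × 28 ≤ 1317 ≤ 14 × 110.

28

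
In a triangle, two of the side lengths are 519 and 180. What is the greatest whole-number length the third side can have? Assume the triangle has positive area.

The third side must be less than 519 + 180 = 699.
The largest integer below 699 is 698.

698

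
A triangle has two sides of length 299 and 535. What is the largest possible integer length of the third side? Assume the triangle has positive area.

833

The third side must be less than 299 + 535 = 834.
The largest integer below 834 is 833.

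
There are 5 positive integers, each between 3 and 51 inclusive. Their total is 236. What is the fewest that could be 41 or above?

If only k of them are at least 41, the other 5 − k are at most 40, so the total is at most k·51 + (5 − k)·40.
This must reach 236, so k·51 + (5 − k)·40 ≥ 236, giving k ≥ 4.
Exactly 4 works: 4 values at 51 and 1 at 40 total 244; lower one of the high values by 8 (still ≥ 41) to hit 236.

4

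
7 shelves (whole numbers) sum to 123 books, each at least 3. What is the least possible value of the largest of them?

If every one of the 7 were at most 17, the total would be at most 7 × 17 = 119 < 123.
Taking 3 copies of 17 and 4 copies of 18 gives exactly 123, so 18 is attained.

18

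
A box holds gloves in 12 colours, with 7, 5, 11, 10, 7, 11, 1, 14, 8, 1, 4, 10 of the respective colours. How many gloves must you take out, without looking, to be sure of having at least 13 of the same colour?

In the worst case you take as many as possible of each colour without reaching 13: 7 + 5 + 11 + 10 + 7 + 11 + 1 + 12 + 8 + 1 + 4 + 10 = 87.
The next one must give 13 of some colour, so 87 + 1 = 88.

88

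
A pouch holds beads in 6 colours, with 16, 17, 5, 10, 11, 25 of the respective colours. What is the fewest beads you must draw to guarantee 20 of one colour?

79

In the worst case you take as many as possible of each colour without reaching 20: 16 + 17 + 5 + 10 + 11 + 19 = 78.
The next one must give 20 of some colour, so 78 + 1 = 79.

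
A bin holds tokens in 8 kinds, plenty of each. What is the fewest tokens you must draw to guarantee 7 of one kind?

In the worst case you draw 6 of each of the 8 kinds: 8 × 6 = 48.
One more forces 7 of some kind, so 48 + 1 = 49.

49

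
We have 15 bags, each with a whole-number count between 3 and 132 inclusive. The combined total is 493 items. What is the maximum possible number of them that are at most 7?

11

Suppose k of them are at most 7. Those contribute at most 7 each and the rest at most 132 each.
So the total is at most 7k + 132(15 − k) = 1980 − 125k. This must still be ≥ 493, so k ≤ 11.
k = 11 is achieved by 11 values at 7 and 4 at 132, total 605; lower one of the 132's by 112 (still > 7) to reach 493.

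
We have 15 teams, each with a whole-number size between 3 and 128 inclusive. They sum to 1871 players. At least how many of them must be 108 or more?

13

Each value short of 108 is at most 107, costing at least 128 − 107 = 21 against the maximum total of 1920.
We can afford to lose at most 1920 − 1871 = 49, so at most ⌊49/21⌋ = 2 fall short, and at least 13 are ≥ 108.
Exactly 13 works: 13 values at 128 and 2 at 107 total 1878; lower one of the high values by 7 (still ≥ 108) to hit 1871.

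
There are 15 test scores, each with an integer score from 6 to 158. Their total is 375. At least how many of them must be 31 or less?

5

Let j be the number exceeding 31. Then the total is ≥ 32·j + 6·(15 − j) = 90 + 26j.
So 26j ≤ 285 and j ≤ 10; hence at least 15 − 10 = 5 are ≤ 31.
Exactly 5 works: 5 values at 6 and 10 at 32 total 350; raise one of the low values by 25 (still ≤ 31) to hit 375.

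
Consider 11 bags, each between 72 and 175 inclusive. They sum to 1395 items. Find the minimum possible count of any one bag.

72

Minimizing one value means maximizing the remaining 10.
The other 10 can take up 10 × 175 = 1750 ≥ 1395 − 72, so one bag can sit at its floor of 72.
Achievable: one at 72 and the other 10 totalling 1323, which fits since 10 × 72 ≤ 1323 ≤ 10 × 175.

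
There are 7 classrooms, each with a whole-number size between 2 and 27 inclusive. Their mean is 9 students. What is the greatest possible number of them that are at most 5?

5

The total is 7 × 9 = 63.
Suppose k of them are at most 5. Those contribute at most 5 each and the rest at most 27 each.
So the total is at most 5k + 27(7 − k) = 189 − 22k. This must still be ≥ 63, so k ≤ 5.
k = 5 is achieved by 5 values at 5 and 2 at 27, total 79; lower one of the 27's by 16 (still > 5) to reach 63.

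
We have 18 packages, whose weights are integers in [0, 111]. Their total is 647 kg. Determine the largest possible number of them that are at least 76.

8

With k values at 76 or above and the rest at least 0, the sum is at least 0 + 76k.
Since the sum is 647, we need 76k ≤ 647, i.e. k ≤ 8.
k = 8 is achieved by 8 values at 76 and 10 at 0, total 608; add 39 to one value (staying below 76) to reach 647.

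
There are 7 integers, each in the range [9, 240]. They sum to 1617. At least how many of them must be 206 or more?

6

If only k of them are at least 206, the other 7 − k are at most 205, so the total is at most k·240 + (7 − k)·205.
This must reach 1617, so k·240 + (7 − k)·205 ≥ 1617, giving k ≥ 6.
Exactly 6 works: 6 values at 240 and 1 at 205 total 1645; lower one of the high values by 28 (still ≥ 206) to hit 1617.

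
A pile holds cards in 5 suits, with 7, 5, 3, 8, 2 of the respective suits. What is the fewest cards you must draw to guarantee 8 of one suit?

25

In the worst case you take as many as possible of each suit without reaching 8: 7 + 5 + 3 + 7 + 2 = 24.
The next one must give 8 of some suit, so 24 + 1 = 25.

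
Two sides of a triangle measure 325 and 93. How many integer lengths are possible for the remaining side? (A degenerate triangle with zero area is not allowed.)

The triangle inequality gives |325 − 93| < c < 325 + 93, i.e. 232 < c < 418.
So c can be any integer from 233 to 417: 185 values.

185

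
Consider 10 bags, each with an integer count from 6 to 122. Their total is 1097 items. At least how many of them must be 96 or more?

Suppose at most 10 − j of them reach 96; then j values are ≤ 95 and the rest ≤ 122.
The total is then ≤ 95·j + 122·(10 − j) = 1220 − 27j. For this to be ≥ 1097 we need j ≤ 4, so at least 10 − 4 = 6 must reach 96.
Exactly 6 works: 6 values at 122 and 4 at 95 total 1112; lower one of the high values by 15 (still ≥ 96) to hit 1097.

6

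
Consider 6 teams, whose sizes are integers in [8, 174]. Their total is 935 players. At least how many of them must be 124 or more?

4

Suppose at most 6 − j of them reach 124; then j values are ≤ 123 and the rest ≤ 174.
The total is then ≤ 123·j + 174·(6 − j) = 1044 − 51j. For this to be ≥ 935 we need j ≤ 2, so at least 6 − 2 = 4 must reach 124.
Exactly 4 works: 4 values at 174 and 2 at 123 total 942; lower one of the high values by 7 (still ≥ 124) to hit 935.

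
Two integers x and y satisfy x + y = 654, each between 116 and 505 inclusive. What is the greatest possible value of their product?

106929

With x + y fixed, xy peaks when the two are closest together.
Taking x = 327 and y = 327 (both in [116, 505]) gives xy = 106929.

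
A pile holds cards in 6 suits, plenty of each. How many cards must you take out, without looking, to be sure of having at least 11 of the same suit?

61

You could draw 10 of every suit without reaching 11 of any — 60 in all.
One more forces 11 of some suit, so 60 + 1 = 61.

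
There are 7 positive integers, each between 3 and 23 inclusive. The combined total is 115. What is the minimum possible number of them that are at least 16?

2

Each value short of 16 is at most 15, costing at least 23 − 15 = 8 against the maximum total of 161.
We can afford to lose at most 161 − 115 = 46, so at most ⌊46/8⌋ = 5 fall short, and at least 2 are ≥ 16.
Exactly 2 works: 2 values at 23 and 5 at 15 total 121; lower one of the high values by 6 (still ≥ 16) to hit 115.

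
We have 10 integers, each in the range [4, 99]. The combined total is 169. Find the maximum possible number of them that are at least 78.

If k of the values are ≥ 78, the total is ≥ 78k + 4(10 − k).
Setting 78k + 4(10 − k) ≤ 169 gives 74k ≤ 129, so k ≤ 1.
k = 1 is achieved by 1 value at 78 and 9 at 4, total 114; add 55 to one value (staying below 78) to reach 169.

1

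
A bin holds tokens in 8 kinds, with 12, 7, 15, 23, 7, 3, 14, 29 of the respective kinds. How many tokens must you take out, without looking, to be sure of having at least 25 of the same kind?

In the worst case you take as many as possible of each kind without reaching 25: 12 + 7 + 15 + 23 + 7 + 3 + 14 + 24 = 105.
The next one must give 25 of some kind, so 105 + 1 = 106.

106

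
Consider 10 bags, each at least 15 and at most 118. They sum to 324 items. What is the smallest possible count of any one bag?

15

Minimizing one value means maximizing the remaining 9.
The other 9 can take up 9 × 118 = 1062 ≥ 324 − 15, so one bag can sit at its floor of 15.
Achievable: one at 15 and the other 9 totalling 309, which fits since 9 × 15 ≤ 309 ≤ 9 × 118.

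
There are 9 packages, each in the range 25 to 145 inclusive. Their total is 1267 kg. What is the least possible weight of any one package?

Minimizing one value means maximizing the remaining 8.
The other 8 contribute at most 8 × 145 = 1160, leaving at least 1267 − 1160 = 107.
Since 107 ≥ 25, this is achievable: one at 107 and 8 at 145.

107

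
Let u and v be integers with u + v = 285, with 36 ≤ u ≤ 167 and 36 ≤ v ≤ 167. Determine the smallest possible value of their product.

uv = u(285 − u) is concave in u, so over [118, 167] it is minimized at an endpoint.
The extreme feasible split is u = 118, v = 167, giving uv = 19706.

19706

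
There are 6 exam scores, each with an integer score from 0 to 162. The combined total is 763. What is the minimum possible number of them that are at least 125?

Suppose at most 6 − j of them reach 125; then j values are ≤ 124 and the rest ≤ 162.
The total is then ≤ 124·j + 162·(6 − j) = 972 − 38j. For this to be ≥ 763 we need j ≤ 5, so at least 6 − 5 = 1 must reach 125.
Exactly 1 works: 1 value at 162 and 5 at 124 total 782; lower one of the high values by 19 (still ≥ 125) to hit 763.

1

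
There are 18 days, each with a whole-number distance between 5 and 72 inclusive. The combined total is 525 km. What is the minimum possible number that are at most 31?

If only k of them are at most 31, the other 18 − k are at least 32, so the total is at least (18 − k)·32 + k·5.
This is ≤ 525, so (18 − k)·32 + 5k ≤ 525, which gives k ≥ 2.
Exactly 2 works: 2 values at 5 and 16 at 32 total 522; raise one of the low values by 3 (still ≤ 31) to hit 525.

2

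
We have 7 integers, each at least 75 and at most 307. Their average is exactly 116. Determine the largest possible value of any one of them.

To make one integer as large as possible, make the other 6 as small as possible.
The total is 7 × 116 = 812.
The other 6 contribute at least 6 × 75 = 450, leaving at most 812 − 450 = 362.
But each integer is capped at 307, so the maximum is 307.
Achievable: one at 307 and the other 6 totalling 505, which fits since 6 × 75 ≤ 505 ≤ 6 × 307.

307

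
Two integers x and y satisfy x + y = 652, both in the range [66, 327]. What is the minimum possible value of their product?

xy = x(652 − x) is concave in x, so over [325, 327] it is minimized at an endpoint.
The extreme feasible split is x = 325, y = 327, giving xy = 106275.

106275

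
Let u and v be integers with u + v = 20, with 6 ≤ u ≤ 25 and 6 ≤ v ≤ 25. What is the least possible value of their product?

Since u + v is fixed, pushing one of them to its bound minimizes the product.
The extreme feasible split is u = 6, v = 14, giving uv = 84.

84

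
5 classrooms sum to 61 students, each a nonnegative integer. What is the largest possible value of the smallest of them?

12

The 5 values sum to 61, so their minimum is at most ⌊61/5⌋ = 12.
Achievable: 4 of them at 12 and 1 at 13 total 61.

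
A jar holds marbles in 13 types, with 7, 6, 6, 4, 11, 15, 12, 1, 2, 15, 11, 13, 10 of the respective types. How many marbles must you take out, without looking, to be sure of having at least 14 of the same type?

In the worst case you take as many as possible of each type without reaching 14: 7 + 6 + 6 + 4 + 11 + 13 + 12 + 1 + 2 + 13 + 11 + 13 + 10 = 109.
The next one must give 14 of some type, so 109 + 1 = 110.

110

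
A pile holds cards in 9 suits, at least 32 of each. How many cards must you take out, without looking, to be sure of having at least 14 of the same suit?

In the worst case you draw 13 of each of the 9 suits: 9 × 13 = 117.
One more forces 14 of some suit, so 117 + 1 = 118.

118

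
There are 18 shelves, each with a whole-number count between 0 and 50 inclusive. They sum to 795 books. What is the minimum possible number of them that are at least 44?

3

Each value short of 44 is at most 43, costing at least 50 − 43 = 7 against the maximum total of 900.
We can afford to lose at most 900 − 795 = 105, so at most ⌊105/7⌋ = 15 fall short, and at least 3 are ≥ 44.
Exactly 3 works: 3 values at 50 and 15 at 43 total 795.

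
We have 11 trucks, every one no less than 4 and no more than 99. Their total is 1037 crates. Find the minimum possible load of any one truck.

47

To make one truck as small as possible, make the other 10 as large as possible.
The other 10 contribute at most 10 × 99 = 990, leaving at least 1037 − 990 = 47.
Since 47 ≥ 4, this is achievable: one at 47 and 10 at 99.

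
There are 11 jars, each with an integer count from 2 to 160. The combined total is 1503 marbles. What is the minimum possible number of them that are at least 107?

Each value short of 107 is at most 106, costing at least 160 − 106 = 54 against the maximum total of 1760.
We can afford to lose at most 1760 − 1503 = 257, so at most ⌊257/54⌋ = 4 fall short, and at least 7 are ≥ 107.
Exactly 7 works: 7 values at 160 and 4 at 106 total 1544; lower one of the high values by 41 (still ≥ 107) to hit 1503.

7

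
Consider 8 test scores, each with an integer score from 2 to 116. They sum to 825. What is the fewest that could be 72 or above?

If only k of them are at least 72, the other 8 − k are at most 71, so the total is at most k·116 + (8 − k)·71.
This must reach 825, so k·116 + (8 − k)·71 ≥ 825, giving k ≥ 6.
Exactly 6 works: 6 values at 116 and 2 at 71 total 838; lower one of the high values by 13 (still ≥ 72) to hit 825.

6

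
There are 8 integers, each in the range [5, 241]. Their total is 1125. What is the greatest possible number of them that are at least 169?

With k values at 169 or above and the rest at least 5, the sum is at least 40 + 164k.
Since the sum is 1125, we need 164k ≤ 1085, i.e. k ≤ 6.
k = 6 is achieved by 6 values at 169 and 2 at 5, total 1024; add 101 to one value (staying below 169) to reach 1125.

6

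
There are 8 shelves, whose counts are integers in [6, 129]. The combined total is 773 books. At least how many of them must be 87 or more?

If only k of them are at least 87, the other 8 − k are at most 86, so the total is at most k·129 + (8 − k)·86.
This must reach 773, so k·129 + (8 − k)·86 ≥ 773, giving k ≥ 2.
Exactly 2 works: 2 values at 129 and 6 at 86 total 774; lower one of the high values by 1 (still ≥ 87) to hit 773.

2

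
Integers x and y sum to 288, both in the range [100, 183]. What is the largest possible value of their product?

20736

For a fixed sum, the product xy is largest when x and y are as close as possible.
Taking x = 144 and y = 144 (both in [100, 183]) gives xy = 20736.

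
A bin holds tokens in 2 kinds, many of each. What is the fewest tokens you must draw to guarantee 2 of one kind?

3

You could draw 1 of every kind without reaching 2 of any — 2 in all.
One more forces 2 of some kind, so 2 + 1 = 3.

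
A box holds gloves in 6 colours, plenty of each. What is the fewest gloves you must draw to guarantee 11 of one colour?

You could draw 10 of every colour without reaching 11 of any — 60 in all.
One more forces 11 of some colour, so 60 + 1 = 61.

61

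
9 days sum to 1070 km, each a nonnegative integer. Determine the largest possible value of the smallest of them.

118

The 9 values sum to 1070, so their minimum is at most ⌊1070/9⌋ = 118.
Taking 1 copy of 118 and 8 copies of 119 gives exactly 1070, so 118 is attained.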